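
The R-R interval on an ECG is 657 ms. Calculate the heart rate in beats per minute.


HR = 60 / RR_interval(s)
RR = 657 ms = 0.657 s
HR = 60 / 0.657 = 91.32 bpm


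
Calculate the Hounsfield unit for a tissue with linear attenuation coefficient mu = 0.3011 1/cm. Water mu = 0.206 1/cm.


HU = ((mu_tissue - mu_water) / mu_water) * 1000
HU = ((0.3011 - 0.206) / 0.206) * 1000
HU = 461.7


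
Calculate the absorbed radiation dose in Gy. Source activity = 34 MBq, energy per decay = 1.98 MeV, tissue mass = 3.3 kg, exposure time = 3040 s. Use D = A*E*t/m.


A = 34 MBq = 3.4000e+07 Bq
E = 1.98 MeV = 3.17196e-13 J
D = A*E*t/m = 3.4000e+07*3.17196e-13*3040/3.3
D = 0.009935 Gy


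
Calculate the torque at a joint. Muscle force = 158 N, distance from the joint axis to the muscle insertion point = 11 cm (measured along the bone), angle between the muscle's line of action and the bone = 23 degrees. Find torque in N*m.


Torque = F * d * sin(theta)   (moment arm = d*sin(theta))
d = 11 cm = 0.11 m
Torque = 158 * 0.11 * sin(23)
Torque = 6.791 N*m


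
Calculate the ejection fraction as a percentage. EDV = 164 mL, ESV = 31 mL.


SV = EDV - ESV = 164 - 31 = 133 mL
EF = SV/EDV * 100 = 133/164 * 100
EF = 81.1%


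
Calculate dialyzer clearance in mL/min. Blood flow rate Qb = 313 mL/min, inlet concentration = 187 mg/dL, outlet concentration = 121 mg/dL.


K = Qb * (Cb_in - Cb_out) / Cb_in
K = 313 * (187 - 121) / 187
K = 110.5 mL/min


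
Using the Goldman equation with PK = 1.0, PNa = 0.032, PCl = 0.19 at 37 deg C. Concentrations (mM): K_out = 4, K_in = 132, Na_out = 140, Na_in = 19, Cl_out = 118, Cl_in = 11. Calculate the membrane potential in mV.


Vm = (RT/F)*ln((PK*Ko + PNa*Nao + PCl*Cli)/(PK*Ki + PNa*Nai + PCl*Clo))
Numer = 10.57, Denom = 155.028
Vm = -71.77 mV


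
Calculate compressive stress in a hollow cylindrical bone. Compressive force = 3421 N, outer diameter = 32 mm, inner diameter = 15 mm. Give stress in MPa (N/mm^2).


A = pi*(r_o^2 - r_i^2)
r_o = 16 mm, r_i = 7.5 mm
A = 627.533 mm^2
sigma = F/A = 3421 / 627.533
sigma = 5.452 MPa


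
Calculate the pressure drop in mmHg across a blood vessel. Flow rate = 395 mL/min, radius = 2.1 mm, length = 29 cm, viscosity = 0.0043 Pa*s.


dP = 8*mu*L*Q / (pi*r^4)
Q = 395 mL/min = 6.58333e-06 m^3/s
dP = 1074.92 Pa = 1074.92 / 133.322 mmHg = 8.063 mmHg


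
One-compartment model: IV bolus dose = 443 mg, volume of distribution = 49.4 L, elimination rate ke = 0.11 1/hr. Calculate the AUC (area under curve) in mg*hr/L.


C0 = Dose/Vd = 443/49.4 = 8.96761 mg/L
AUC = C0/ke = 8.96761/0.11
AUC = 81.52 mg*hr/L


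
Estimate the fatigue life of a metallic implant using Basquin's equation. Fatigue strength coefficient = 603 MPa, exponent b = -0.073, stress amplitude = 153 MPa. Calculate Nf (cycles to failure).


sigma_a = sigma_f' * (2Nf)^b
2Nf = (sigma_a/sigma_f')^(1/b)
2Nf = (153/603)^(1/-0.073)
2Nf = 1.4429745e+08
Nf = 7.2149e+07


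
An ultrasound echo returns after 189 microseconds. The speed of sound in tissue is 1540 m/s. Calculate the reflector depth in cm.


depth = c * t / 2
t = 189 us = 1.8900e-04 s
depth = 1540 * 1.8900e-04 / 2
depth = 0.14553 m = 14.553 cm


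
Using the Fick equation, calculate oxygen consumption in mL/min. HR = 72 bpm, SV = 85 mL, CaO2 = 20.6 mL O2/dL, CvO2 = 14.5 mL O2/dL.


CO = HR*SV = 72*85/1000 = 6.12 L/min
a-v O2 diff = 20.6 - 14.5 = 6.1 mL/dL
VO2 = CO * (CaO2-CvO2) * 10 dL/L
VO2 = 6.12 * 6.1 * 10
VO2 = 373.3 mL/min


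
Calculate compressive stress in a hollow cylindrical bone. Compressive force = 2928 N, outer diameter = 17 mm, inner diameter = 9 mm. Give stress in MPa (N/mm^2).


A = pi*(r_o^2 - r_i^2)
r_o = 8.5 mm, r_i = 4.5 mm
A = 163.363 mm^2
sigma = F/A = 2928 / 163.363
sigma = 17.92 MPa


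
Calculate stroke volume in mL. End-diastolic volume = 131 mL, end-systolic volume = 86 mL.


SV = EDV - ESV
SV = 131 - 86
SV = 45 mL


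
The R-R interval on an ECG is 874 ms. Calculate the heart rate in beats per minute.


HR = 60 / RR_interval(s)
RR = 874 ms = 0.874 s
HR = 60 / 0.874 = 68.65 bpm


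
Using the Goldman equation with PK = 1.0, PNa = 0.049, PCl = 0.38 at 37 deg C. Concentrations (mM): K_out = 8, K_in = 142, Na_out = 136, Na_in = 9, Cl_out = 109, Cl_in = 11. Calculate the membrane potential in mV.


Vm = (RT/F)*ln((PK*Ko + PNa*Nao + PCl*Cli)/(PK*Ki + PNa*Nai + PCl*Clo))
Numer = 18.844, Denom = 183.861
Vm = -60.88 mV


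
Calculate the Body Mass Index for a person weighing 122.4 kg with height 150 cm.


BMI = weight / height^2
height = 150 cm = 1.5 m
BMI = 122.4 / 1.5^2
BMI = 54.4 kg/m^2


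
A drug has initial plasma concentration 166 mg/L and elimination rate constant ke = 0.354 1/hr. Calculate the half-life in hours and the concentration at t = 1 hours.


t_half = ln(2) / ke = 0.693147 / 0.354 = 1.958 hr
C(t) = C0 * exp(-ke*t) = 166 * exp(-0.354*1)
C(1) = 116.5 mg/L


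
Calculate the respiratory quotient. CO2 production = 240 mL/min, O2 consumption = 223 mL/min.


RQ = VCO2 / VO2
RQ = 240 / 223
RQ = 1.076


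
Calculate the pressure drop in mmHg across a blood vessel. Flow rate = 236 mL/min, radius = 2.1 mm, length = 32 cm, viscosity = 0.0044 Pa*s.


dP = 8*mu*L*Q / (pi*r^4)
Q = 236 mL/min = 3.93333e-06 m^3/s
dP = 725.147 Pa = 725.147 / 133.322 mmHg = 5.439 mmHg


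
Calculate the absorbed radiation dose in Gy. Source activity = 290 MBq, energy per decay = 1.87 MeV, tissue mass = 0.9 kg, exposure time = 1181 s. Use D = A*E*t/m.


A = 290 MBq = 2.9000e+08 Bq
E = 1.87 MeV = 2.99574e-13 J
D = A*E*t/m = 2.9000e+08*2.99574e-13*1181/0.9
D = 0.114 Gy


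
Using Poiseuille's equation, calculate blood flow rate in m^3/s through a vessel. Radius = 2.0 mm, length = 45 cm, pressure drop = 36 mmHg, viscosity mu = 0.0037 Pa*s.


Q = pi*r^4*dP / (8*mu*L)
r = 0.002 m, L = 0.45 m
dP = 36 mmHg = 4799.592 Pa
Q = 1.8112e-05 m^3/s


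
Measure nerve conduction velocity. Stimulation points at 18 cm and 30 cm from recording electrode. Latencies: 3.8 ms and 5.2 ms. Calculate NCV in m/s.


Distance = (30 - 18) / 100 = 0.12 m
dt = (5.2 - 3.8) / 1000 = 0.0014 s
NCV = dist / dt = 85.71 m/s


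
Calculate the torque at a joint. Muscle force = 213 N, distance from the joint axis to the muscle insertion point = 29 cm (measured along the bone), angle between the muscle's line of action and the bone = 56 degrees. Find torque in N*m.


Torque = F * d * sin(theta)   (moment arm = d*sin(theta))
d = 29 cm = 0.29 m
Torque = 213 * 0.29 * sin(56)
Torque = 51.21 N*m


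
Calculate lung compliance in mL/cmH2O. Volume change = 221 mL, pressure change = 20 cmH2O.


C = dV / dP
C = 221 / 20
C = 11.05 mL/cmH2O


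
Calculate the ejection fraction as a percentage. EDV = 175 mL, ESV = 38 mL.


SV = EDV - ESV = 175 - 38 = 137 mL
EF = SV/EDV * 100 = 137/175 * 100
EF = 78.29%


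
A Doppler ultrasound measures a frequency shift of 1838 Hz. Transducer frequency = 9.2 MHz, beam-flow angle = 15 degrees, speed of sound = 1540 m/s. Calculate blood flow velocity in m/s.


v = fd * c / (2 * f0 * cos(theta))
v = 1838 * 1540 / (2 * 9.2000e+06 * cos(15))
v = 0.1593 m/s


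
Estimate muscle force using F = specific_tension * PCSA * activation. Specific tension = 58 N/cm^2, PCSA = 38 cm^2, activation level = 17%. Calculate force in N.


F = sigma * PCSA * activation
F = 58 * 38 * 0.17
F = 374.7 N


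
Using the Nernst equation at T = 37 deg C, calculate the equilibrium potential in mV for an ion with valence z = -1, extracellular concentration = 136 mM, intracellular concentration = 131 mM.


E = (RT/(zF)) * ln(C_out/C_in)
T = 37 + 273.15 = 310.15 K
E = (8.314 * 310.15 / (-1 * 96485)) * ln(136/131)
E = -1.001 mV


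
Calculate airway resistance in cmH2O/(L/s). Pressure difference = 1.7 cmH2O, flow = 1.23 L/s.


R = dP / flow
R = 1.7 / 1.23
R = 1.382 cmH2O/(L/s)


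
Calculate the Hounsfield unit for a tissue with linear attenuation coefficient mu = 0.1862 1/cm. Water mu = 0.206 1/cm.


HU = ((mu_tissue - mu_water) / mu_water) * 1000
HU = ((0.1862 - 0.206) / 0.206) * 1000
HU = -96.12


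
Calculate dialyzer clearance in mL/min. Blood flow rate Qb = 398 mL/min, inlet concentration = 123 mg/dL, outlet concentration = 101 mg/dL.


K = Qb * (Cb_in - Cb_out) / Cb_in
K = 398 * (123 - 101) / 123
K = 71.19 mL/min


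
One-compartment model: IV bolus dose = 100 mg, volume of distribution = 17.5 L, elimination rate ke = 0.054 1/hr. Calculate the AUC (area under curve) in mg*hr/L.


C0 = Dose/Vd = 100/17.5 = 5.71429 mg/L
AUC = C0/ke = 5.71429/0.054
AUC = 105.8 mg*hr/L


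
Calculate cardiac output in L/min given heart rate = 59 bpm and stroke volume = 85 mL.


CO = HR * SV
CO = 59 * 85 / 1000
CO = 5.015 L/min


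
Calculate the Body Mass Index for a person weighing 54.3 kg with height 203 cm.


BMI = weight / height^2
height = 203 cm = 2.03 m
BMI = 54.3 / 2.03^2
BMI = 13.18 kg/m^2


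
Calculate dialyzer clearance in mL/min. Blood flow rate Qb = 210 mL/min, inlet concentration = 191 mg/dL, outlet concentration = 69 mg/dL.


K = Qb * (Cb_in - Cb_out) / Cb_in
K = 210 * (191 - 69) / 191
K = 134.1 mL/min


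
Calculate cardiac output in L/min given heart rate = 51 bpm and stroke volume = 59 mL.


CO = HR * SV
CO = 51 * 59 / 1000
CO = 3.009 L/min


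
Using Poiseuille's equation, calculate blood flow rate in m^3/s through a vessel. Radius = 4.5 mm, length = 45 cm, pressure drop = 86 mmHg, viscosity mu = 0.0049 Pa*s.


Q = pi*r^4*dP / (8*mu*L)
r = 0.0045 m, L = 0.45 m
dP = 86 mmHg = 11465.692 Pa
Q = 8.3734e-04 m^3/s


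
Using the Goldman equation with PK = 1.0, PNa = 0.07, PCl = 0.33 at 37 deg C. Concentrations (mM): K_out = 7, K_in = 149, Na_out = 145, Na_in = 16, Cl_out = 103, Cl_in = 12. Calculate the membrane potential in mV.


Vm = (RT/F)*ln((PK*Ko + PNa*Nao + PCl*Cli)/(PK*Ki + PNa*Nai + PCl*Clo))
Numer = 21.11, Denom = 184.11
Vm = -57.88 mV


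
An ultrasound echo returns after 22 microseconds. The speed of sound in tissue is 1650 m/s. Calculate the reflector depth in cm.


depth = c * t / 2
t = 22 us = 2.2000e-05 s
depth = 1650 * 2.2000e-05 / 2
depth = 0.01815 m = 1.815 cm


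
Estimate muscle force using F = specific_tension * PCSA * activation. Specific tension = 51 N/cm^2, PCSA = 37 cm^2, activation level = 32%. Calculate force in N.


F = sigma * PCSA * activation
F = 51 * 37 * 0.32
F = 603.8 N


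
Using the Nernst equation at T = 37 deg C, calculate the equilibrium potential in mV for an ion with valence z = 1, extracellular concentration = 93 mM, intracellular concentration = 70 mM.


E = (RT/(zF)) * ln(C_out/C_in)
T = 37 + 273.15 = 310.15 K
E = (8.314 * 310.15 / (1 * 96485)) * ln(93/70)
E = 7.593 mV


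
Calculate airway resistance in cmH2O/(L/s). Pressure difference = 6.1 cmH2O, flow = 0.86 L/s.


R = dP / flow
R = 6.1 / 0.86
R = 7.093 cmH2O/(L/s)


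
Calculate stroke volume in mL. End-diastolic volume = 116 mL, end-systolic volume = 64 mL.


SV = EDV - ESV
SV = 116 - 64
SV = 52 mL


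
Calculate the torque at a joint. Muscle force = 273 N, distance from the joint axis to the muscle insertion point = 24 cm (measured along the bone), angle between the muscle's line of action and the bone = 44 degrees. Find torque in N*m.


Torque = F * d * sin(theta)   (moment arm = d*sin(theta))
d = 24 cm = 0.24 m
Torque = 273 * 0.24 * sin(44)
Torque = 45.51 N*m


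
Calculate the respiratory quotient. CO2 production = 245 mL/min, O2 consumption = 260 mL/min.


RQ = VCO2 / VO2
RQ = 245 / 260
RQ = 0.9423


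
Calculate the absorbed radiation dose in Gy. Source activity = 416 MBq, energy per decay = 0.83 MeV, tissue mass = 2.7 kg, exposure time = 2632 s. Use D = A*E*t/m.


A = 416 MBq = 4.1600e+08 Bq
E = 0.83 MeV = 1.32966e-13 J
D = A*E*t/m = 4.1600e+08*1.32966e-13*2632/2.7
D = 0.05392 Gy


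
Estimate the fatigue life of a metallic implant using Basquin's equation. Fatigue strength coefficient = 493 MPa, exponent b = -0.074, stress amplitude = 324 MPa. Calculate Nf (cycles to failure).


sigma_a = sigma_f' * (2Nf)^b
2Nf = (sigma_a/sigma_f')^(1/b)
2Nf = (324/493)^(1/-0.074)
2Nf = 290.76311
Nf = 145.4


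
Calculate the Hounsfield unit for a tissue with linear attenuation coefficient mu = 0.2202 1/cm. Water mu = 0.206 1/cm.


HU = ((mu_tissue - mu_water) / mu_water) * 1000
HU = ((0.2202 - 0.206) / 0.206) * 1000
HU = 68.93


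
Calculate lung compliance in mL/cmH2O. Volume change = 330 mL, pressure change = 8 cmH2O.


C = dV / dP
C = 330 / 8
C = 41.25 mL/cmH2O


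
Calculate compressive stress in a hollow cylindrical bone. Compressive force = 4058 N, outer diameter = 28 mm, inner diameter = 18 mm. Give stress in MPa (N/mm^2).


A = pi*(r_o^2 - r_i^2)
r_o = 14 mm, r_i = 9 mm
A = 361.283 mm^2
sigma = F/A = 4058 / 361.283
sigma = 11.23 MPa


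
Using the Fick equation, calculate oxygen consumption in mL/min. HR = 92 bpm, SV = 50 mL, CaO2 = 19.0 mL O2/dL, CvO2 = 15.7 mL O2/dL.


CO = HR*SV = 92*50/1000 = 4.6 L/min
a-v O2 diff = 19.0 - 15.7 = 3.3 mL/dL
VO2 = CO * (CaO2-CvO2) * 10 dL/L
VO2 = 4.6 * 3.3 * 10
VO2 = 151.8 mL/min


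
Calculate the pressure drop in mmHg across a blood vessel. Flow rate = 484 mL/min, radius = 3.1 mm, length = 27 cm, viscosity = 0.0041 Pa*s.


dP = 8*mu*L*Q / (pi*r^4)
Q = 484 mL/min = 8.06667e-06 m^3/s
dP = 246.227 Pa = 246.227 / 133.322 mmHg = 1.847 mmHg


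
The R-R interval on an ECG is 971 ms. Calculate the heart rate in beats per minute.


HR = 60 / RR_interval(s)
RR = 971 ms = 0.971 s
HR = 60 / 0.971 = 61.79 bpm


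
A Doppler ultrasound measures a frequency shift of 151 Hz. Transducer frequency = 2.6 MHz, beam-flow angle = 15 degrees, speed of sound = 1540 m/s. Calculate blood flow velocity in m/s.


v = fd * c / (2 * f0 * cos(theta))
v = 151 * 1540 / (2 * 2.6000e+06 * cos(15))
v = 0.0463 m/s


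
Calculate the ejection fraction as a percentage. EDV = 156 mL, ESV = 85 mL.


SV = EDV - ESV = 156 - 85 = 71 mL
EF = SV/EDV * 100 = 71/156 * 100
EF = 45.51%


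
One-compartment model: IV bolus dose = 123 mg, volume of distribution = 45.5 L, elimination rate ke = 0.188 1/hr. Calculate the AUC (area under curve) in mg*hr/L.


C0 = Dose/Vd = 123/45.5 = 2.7033 mg/L
AUC = C0/ke = 2.7033/0.188
AUC = 14.38 mg*hr/L


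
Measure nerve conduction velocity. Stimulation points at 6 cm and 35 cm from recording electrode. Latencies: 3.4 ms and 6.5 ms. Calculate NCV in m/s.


Distance = (35 - 6) / 100 = 0.29 m
dt = (6.5 - 3.4) / 1000 = 0.0031 s
NCV = dist / dt = 93.55 m/s


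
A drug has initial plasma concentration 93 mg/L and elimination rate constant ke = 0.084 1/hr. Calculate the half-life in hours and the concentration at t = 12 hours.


t_half = ln(2) / ke = 0.693147 / 0.084 = 8.252 hr
C(t) = C0 * exp(-ke*t) = 93 * exp(-0.084*12)
C(12) = 33.94 mg/L


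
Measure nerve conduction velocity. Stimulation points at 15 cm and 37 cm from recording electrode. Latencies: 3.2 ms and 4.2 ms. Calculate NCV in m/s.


Distance = (37 - 15) / 100 = 0.22 m
dt = (4.2 - 3.2) / 1000 = 0.001 s
NCV = dist / dt = 220 m/s


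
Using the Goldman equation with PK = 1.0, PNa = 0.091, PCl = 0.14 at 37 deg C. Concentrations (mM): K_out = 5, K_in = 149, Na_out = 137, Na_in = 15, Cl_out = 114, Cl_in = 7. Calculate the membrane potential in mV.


Vm = (RT/F)*ln((PK*Ko + PNa*Nao + PCl*Cli)/(PK*Ki + PNa*Nai + PCl*Clo))
Numer = 18.447, Denom = 166.325
Vm = -58.77 mV


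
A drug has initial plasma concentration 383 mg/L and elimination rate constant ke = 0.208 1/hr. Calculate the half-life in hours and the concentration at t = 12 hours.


t_half = ln(2) / ke = 0.693147 / 0.208 = 3.332 hr
C(t) = C0 * exp(-ke*t) = 383 * exp(-0.208*12)
C(12) = 31.56 mg/L


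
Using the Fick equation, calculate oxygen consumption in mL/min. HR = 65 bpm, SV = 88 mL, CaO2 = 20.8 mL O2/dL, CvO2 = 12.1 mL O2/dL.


CO = HR*SV = 65*88/1000 = 5.72 L/min
a-v O2 diff = 20.8 - 12.1 = 8.7 mL/dL
VO2 = CO * (CaO2-CvO2) * 10 dL/L
VO2 = 5.72 * 8.7 * 10
VO2 = 497.6 mL/min


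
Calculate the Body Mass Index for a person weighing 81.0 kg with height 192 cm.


BMI = weight / height^2
height = 192 cm = 1.92 m
BMI = 81.0 / 1.92^2
BMI = 21.97 kg/m^2


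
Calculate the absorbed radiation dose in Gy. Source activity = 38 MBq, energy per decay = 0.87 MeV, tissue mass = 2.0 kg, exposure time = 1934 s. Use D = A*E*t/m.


A = 38 MBq = 3.8000e+07 Bq
E = 0.87 MeV = 1.39374e-13 J
D = A*E*t/m = 3.8000e+07*1.39374e-13*1934/2.0
D = 0.005121 Gy


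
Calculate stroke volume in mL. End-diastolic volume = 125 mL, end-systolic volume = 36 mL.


SV = EDV - ESV
SV = 125 - 36
SV = 89 mL


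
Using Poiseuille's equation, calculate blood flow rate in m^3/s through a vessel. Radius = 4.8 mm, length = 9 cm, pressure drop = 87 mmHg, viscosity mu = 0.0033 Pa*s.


Q = pi*r^4*dP / (8*mu*L)
r = 0.0048 m, L = 0.09 m
dP = 87 mmHg = 11599.014 Pa
Q = 0.008141 m^3/s


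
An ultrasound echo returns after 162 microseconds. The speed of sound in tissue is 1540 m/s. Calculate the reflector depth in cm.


depth = c * t / 2
t = 162 us = 1.6200e-04 s
depth = 1540 * 1.6200e-04 / 2
depth = 0.12474 m = 12.474 cm


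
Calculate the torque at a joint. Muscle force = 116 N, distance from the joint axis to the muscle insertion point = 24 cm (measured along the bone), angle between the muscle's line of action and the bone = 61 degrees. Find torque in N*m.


Torque = F * d * sin(theta)   (moment arm = d*sin(theta))
d = 24 cm = 0.24 m
Torque = 116 * 0.24 * sin(61)
Torque = 24.35 N*m


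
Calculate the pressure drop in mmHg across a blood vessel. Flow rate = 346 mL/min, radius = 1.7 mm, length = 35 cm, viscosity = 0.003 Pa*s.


dP = 8*mu*L*Q / (pi*r^4)
Q = 346 mL/min = 5.76667e-06 m^3/s
dP = 1846.12 Pa = 1846.12 / 133.322 mmHg = 13.85 mmHg


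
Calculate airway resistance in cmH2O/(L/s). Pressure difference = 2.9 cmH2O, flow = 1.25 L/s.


R = dP / flow
R = 2.9 / 1.25
R = 2.32 cmH2O/(L/s)


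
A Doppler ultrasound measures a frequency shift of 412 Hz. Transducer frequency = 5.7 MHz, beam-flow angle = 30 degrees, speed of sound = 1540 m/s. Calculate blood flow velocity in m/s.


v = fd * c / (2 * f0 * cos(theta))
v = 412 * 1540 / (2 * 5.7000e+06 * cos(30))
v = 0.06427 m/s


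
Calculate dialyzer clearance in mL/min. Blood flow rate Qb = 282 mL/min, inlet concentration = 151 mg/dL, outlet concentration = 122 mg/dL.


K = Qb * (Cb_in - Cb_out) / Cb_in
K = 282 * (151 - 122) / 151
K = 54.16 mL/min


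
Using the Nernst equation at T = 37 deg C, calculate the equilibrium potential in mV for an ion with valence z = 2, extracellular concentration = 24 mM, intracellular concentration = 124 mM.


E = (RT/(zF)) * ln(C_out/C_in)
T = 37 + 273.15 = 310.15 K
E = (8.314 * 310.15 / (2 * 96485)) * ln(24/124)
E = -21.94 mV


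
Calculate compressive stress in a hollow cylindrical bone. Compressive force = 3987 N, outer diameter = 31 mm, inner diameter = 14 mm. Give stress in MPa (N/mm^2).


A = pi*(r_o^2 - r_i^2)
r_o = 15.5 mm, r_i = 7 mm
A = 600.83 mm^2
sigma = F/A = 3987 / 600.83
sigma = 6.636 MPa


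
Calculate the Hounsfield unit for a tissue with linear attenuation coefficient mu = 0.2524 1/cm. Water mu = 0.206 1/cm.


HU = ((mu_tissue - mu_water) / mu_water) * 1000
HU = ((0.2524 - 0.206) / 0.206) * 1000
HU = 225.2


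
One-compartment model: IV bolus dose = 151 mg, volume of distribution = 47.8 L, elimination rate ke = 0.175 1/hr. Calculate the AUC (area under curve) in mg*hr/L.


C0 = Dose/Vd = 151/47.8 = 3.159 mg/L
AUC = C0/ke = 3.159/0.175
AUC = 18.05 mg*hr/L


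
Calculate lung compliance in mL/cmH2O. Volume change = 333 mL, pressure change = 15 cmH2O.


C = dV / dP
C = 333 / 15
C = 22.2 mL/cmH2O


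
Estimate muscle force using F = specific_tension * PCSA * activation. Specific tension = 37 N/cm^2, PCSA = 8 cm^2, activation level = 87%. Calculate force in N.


F = sigma * PCSA * activation
F = 37 * 8 * 0.87
F = 257.5 N


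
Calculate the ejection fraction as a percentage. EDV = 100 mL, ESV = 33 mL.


SV = EDV - ESV = 100 - 33 = 67 mL
EF = SV/EDV * 100 = 67/100 * 100
EF = 67%


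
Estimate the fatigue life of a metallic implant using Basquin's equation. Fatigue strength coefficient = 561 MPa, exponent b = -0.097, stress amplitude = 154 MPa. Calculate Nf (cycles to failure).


sigma_a = sigma_f' * (2Nf)^b
2Nf = (sigma_a/sigma_f')^(1/b)
2Nf = (154/561)^(1/-0.097)
2Nf = 613851.47
Nf = 3.069e+05


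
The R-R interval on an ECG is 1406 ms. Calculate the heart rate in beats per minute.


HR = 60 / RR_interval(s)
RR = 1406 ms = 1.406 s
HR = 60 / 1.406 = 42.67 bpm


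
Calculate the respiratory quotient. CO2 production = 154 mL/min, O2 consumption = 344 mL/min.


RQ = VCO2 / VO2
RQ = 154 / 344
RQ = 0.4477


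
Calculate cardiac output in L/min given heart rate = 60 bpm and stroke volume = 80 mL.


CO = HR * SV
CO = 60 * 80 / 1000
CO = 4.8 L/min


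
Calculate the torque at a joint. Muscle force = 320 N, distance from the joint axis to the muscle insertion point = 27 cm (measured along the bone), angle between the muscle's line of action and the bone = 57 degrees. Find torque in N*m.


Torque = F * d * sin(theta)   (moment arm = d*sin(theta))
d = 27 cm = 0.27 m
Torque = 320 * 0.27 * sin(57)
Torque = 72.46 N*m


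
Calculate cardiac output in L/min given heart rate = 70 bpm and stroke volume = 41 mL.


CO = HR * SV
CO = 70 * 41 / 1000
CO = 2.87 L/min


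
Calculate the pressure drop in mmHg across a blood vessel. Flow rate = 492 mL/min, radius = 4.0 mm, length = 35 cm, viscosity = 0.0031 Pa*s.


dP = 8*mu*L*Q / (pi*r^4)
Q = 492 mL/min = 8.2e-06 m^3/s
dP = 88.5001 Pa = 88.5001 / 133.322 mmHg = 0.6638 mmHg


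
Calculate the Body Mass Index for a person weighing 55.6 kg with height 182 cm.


BMI = weight / height^2
height = 182 cm = 1.82 m
BMI = 55.6 / 1.82^2
BMI = 16.79 kg/m^2


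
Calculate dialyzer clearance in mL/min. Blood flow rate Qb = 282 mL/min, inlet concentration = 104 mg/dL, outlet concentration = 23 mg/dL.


K = Qb * (Cb_in - Cb_out) / Cb_in
K = 282 * (104 - 23) / 104
K = 219.6 mL/min


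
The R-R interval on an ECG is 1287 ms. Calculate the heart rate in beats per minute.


HR = 60 / RR_interval(s)
RR = 1287 ms = 1.287 s
HR = 60 / 1.287 = 46.62 bpm


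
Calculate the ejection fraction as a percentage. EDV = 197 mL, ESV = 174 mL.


SV = EDV - ESV = 197 - 174 = 23 mL
EF = SV/EDV * 100 = 23/197 * 100
EF = 11.68%


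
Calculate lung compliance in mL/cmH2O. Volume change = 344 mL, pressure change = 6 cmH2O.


C = dV / dP
C = 344 / 6
C = 57.33 mL/cmH2O


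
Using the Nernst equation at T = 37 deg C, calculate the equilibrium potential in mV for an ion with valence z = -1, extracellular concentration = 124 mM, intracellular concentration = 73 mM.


E = (RT/(zF)) * ln(C_out/C_in)
T = 37 + 273.15 = 310.15 K
E = (8.314 * 310.15 / (-1 * 96485)) * ln(124/73)
E = -14.16 mV


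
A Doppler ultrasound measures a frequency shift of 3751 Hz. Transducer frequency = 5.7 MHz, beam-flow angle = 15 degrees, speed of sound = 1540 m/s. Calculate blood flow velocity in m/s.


v = fd * c / (2 * f0 * cos(theta))
v = 3751 * 1540 / (2 * 5.7000e+06 * cos(15))
v = 0.5246 m/s


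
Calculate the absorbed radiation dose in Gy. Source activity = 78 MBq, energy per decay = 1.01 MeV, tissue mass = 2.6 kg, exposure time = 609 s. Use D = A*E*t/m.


A = 78 MBq = 7.8000e+07 Bq
E = 1.01 MeV = 1.61802e-13 J
D = A*E*t/m = 7.8000e+07*1.61802e-13*609/2.6
D = 0.002956 Gy


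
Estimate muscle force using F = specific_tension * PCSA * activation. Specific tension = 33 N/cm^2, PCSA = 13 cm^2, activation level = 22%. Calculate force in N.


F = sigma * PCSA * activation
F = 33 * 13 * 0.22
F = 94.38 N


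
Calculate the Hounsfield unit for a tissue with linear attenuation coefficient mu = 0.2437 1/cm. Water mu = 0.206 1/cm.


HU = ((mu_tissue - mu_water) / mu_water) * 1000
HU = ((0.2437 - 0.206) / 0.206) * 1000
HU = 183


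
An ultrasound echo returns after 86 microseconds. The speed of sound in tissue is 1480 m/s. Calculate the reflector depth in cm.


depth = c * t / 2
t = 86 us = 8.6000e-05 s
depth = 1480 * 8.6000e-05 / 2
depth = 0.06364 m = 6.364 cm


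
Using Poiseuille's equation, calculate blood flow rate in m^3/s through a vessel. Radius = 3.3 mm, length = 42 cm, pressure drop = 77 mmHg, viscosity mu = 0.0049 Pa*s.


Q = pi*r^4*dP / (8*mu*L)
r = 0.0033 m, L = 0.42 m
dP = 77 mmHg = 10265.794 Pa
Q = 2.3231e-04 m^3/s


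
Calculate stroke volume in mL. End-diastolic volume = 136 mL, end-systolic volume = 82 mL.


SV = EDV - ESV
SV = 136 - 82
SV = 54 mL


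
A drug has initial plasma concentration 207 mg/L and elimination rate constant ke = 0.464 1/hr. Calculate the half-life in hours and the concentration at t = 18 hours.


t_half = ln(2) / ke = 0.693147 / 0.464 = 1.494 hr
C(t) = C0 * exp(-ke*t) = 207 * exp(-0.464*18)
C(18) = 0.04884 mg/L


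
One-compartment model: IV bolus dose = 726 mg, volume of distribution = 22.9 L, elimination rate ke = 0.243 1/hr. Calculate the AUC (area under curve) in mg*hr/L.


C0 = Dose/Vd = 726/22.9 = 31.7031 mg/L
AUC = C0/ke = 31.7031/0.243
AUC = 130.5 mg*hr/L


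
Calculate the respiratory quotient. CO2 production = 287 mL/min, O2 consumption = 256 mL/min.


RQ = VCO2 / VO2
RQ = 287 / 256
RQ = 1.121


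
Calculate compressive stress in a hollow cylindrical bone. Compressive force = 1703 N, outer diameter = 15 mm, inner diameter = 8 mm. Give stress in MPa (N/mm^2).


A = pi*(r_o^2 - r_i^2)
r_o = 7.5 mm, r_i = 4 mm
A = 126.449 mm^2
sigma = F/A = 1703 / 126.449
sigma = 13.47 MPa


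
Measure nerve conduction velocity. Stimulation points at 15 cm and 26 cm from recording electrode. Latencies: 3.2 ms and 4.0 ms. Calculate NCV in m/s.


Distance = (26 - 15) / 100 = 0.11 m
dt = (4.0 - 3.2) / 1000 = 8.0000e-04 s
NCV = dist / dt = 137.5 m/s


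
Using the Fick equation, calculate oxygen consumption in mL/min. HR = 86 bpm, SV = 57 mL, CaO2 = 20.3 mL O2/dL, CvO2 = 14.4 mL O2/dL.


CO = HR*SV = 86*57/1000 = 4.902 L/min
a-v O2 diff = 20.3 - 14.4 = 5.9 mL/dL
VO2 = CO * (CaO2-CvO2) * 10 dL/L
VO2 = 4.902 * 5.9 * 10
VO2 = 289.2 mL/min


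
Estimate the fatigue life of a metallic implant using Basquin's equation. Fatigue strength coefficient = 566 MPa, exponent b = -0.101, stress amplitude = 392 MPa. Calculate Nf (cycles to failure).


sigma_a = sigma_f' * (2Nf)^b
2Nf = (sigma_a/sigma_f')^(1/b)
2Nf = (392/566)^(1/-0.101)
2Nf = 37.975942
Nf = 18.99


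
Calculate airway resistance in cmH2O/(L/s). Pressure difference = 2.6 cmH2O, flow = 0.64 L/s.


R = dP / flow
R = 2.6 / 0.64
R = 4.062 cmH2O/(L/s)


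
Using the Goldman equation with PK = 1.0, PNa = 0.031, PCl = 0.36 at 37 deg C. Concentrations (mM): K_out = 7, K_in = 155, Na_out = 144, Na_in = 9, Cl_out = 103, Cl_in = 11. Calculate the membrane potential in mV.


Vm = (RT/F)*ln((PK*Ko + PNa*Nao + PCl*Cli)/(PK*Ki + PNa*Nai + PCl*Clo))
Numer = 15.424, Denom = 192.359
Vm = -67.44 mV


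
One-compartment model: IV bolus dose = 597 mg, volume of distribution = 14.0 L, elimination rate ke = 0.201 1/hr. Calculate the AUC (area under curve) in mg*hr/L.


C0 = Dose/Vd = 597/14.0 = 42.6429 mg/L
AUC = C0/ke = 42.6429/0.201
AUC = 212.2 mg*hr/L


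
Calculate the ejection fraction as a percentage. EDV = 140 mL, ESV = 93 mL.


SV = EDV - ESV = 140 - 93 = 47 mL
EF = SV/EDV * 100 = 47/140 * 100
EF = 33.57%


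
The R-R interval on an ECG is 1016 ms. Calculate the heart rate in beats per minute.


HR = 60 / RR_interval(s)
RR = 1016 ms = 1.016 s
HR = 60 / 1.016 = 59.06 bpm


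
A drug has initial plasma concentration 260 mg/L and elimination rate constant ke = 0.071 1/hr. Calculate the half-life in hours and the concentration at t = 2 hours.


t_half = ln(2) / ke = 0.693147 / 0.071 = 9.763 hr
C(t) = C0 * exp(-ke*t) = 260 * exp(-0.071*2)
C(2) = 225.6 mg/L


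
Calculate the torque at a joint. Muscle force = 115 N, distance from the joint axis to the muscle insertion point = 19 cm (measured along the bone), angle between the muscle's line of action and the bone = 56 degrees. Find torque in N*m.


Torque = F * d * sin(theta)   (moment arm = d*sin(theta))
d = 19 cm = 0.19 m
Torque = 115 * 0.19 * sin(56)
Torque = 18.11 N*m


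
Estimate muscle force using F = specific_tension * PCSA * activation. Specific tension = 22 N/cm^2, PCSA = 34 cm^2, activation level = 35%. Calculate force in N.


F = sigma * PCSA * activation
F = 22 * 34 * 0.35
F = 261.8 N


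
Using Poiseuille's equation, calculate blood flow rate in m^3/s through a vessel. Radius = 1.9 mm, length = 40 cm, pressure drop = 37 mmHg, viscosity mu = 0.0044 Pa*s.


Q = pi*r^4*dP / (8*mu*L)
r = 0.0019 m, L = 0.4 m
dP = 37 mmHg = 4932.914 Pa
Q = 1.4344e-05 m^3/s


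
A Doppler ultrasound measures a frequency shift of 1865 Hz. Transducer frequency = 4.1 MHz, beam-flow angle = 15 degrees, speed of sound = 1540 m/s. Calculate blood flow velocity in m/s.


v = fd * c / (2 * f0 * cos(theta))
v = 1865 * 1540 / (2 * 4.1000e+06 * cos(15))
v = 0.3626 m/s


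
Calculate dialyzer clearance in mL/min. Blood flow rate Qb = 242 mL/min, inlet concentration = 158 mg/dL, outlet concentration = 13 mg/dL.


K = Qb * (Cb_in - Cb_out) / Cb_in
K = 242 * (158 - 13) / 158
K = 222.1 mL/min


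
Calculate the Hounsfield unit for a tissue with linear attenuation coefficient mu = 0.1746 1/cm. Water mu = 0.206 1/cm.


HU = ((mu_tissue - mu_water) / mu_water) * 1000
HU = ((0.1746 - 0.206) / 0.206) * 1000
HU = -152.4


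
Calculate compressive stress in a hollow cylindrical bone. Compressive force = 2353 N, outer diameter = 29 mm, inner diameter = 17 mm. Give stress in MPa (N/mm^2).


A = pi*(r_o^2 - r_i^2)
r_o = 14.5 mm, r_i = 8.5 mm
A = 433.54 mm^2
sigma = F/A = 2353 / 433.54
sigma = 5.427 MPa


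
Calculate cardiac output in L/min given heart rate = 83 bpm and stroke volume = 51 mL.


CO = HR * SV
CO = 83 * 51 / 1000
CO = 4.233 L/min


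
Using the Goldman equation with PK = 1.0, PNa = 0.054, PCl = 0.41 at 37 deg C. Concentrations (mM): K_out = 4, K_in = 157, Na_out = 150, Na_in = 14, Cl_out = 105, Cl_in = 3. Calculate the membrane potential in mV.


Vm = (RT/F)*ln((PK*Ko + PNa*Nao + PCl*Cli)/(PK*Ki + PNa*Nai + PCl*Clo))
Numer = 13.33, Denom = 200.806
Vm = -72.49 mV


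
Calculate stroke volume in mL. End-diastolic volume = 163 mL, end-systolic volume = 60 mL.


SV = EDV - ESV
SV = 163 - 60
SV = 103 mL


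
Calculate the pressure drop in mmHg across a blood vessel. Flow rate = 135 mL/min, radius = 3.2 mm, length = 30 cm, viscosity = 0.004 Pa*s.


dP = 8*mu*L*Q / (pi*r^4)
Q = 135 mL/min = 2.25e-06 m^3/s
dP = 65.5698 Pa = 65.5698 / 133.322 mmHg = 0.4918 mmHg


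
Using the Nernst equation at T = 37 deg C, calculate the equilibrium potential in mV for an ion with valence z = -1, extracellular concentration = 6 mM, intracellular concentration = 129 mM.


E = (RT/(zF)) * ln(C_out/C_in)
T = 37 + 273.15 = 310.15 K
E = (8.314 * 310.15 / (-1 * 96485)) * ln(6/129)
E = 81.99 mV


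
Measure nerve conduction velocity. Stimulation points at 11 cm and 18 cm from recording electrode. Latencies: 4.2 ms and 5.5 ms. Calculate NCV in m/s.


Distance = (18 - 11) / 100 = 0.07 m
dt = (5.5 - 4.2) / 1000 = 0.0013 s
NCV = dist / dt = 53.85 m/s


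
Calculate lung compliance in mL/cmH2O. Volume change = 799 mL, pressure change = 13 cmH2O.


C = dV / dP
C = 799 / 13
C = 61.46 mL/cmH2O


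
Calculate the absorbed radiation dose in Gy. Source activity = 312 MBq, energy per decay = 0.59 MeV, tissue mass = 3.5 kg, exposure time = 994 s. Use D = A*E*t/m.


A = 312 MBq = 3.1200e+08 Bq
E = 0.59 MeV = 9.4518e-14 J
D = A*E*t/m = 3.1200e+08*9.4518e-14*994/3.5
D = 0.008375 Gy


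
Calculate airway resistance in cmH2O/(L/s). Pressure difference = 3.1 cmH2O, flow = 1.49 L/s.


R = dP / flow
R = 3.1 / 1.49
R = 2.081 cmH2O/(L/s)


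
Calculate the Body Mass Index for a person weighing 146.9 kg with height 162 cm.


BMI = weight / height^2
height = 162 cm = 1.62 m
BMI = 146.9 / 1.62^2
BMI = 55.97 kg/m^2


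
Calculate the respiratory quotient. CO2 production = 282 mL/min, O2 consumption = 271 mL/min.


RQ = VCO2 / VO2
RQ = 282 / 271
RQ = 1.041


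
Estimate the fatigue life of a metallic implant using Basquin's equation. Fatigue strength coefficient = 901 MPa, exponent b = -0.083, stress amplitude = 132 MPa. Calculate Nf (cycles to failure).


sigma_a = sigma_f' * (2Nf)^b
2Nf = (sigma_a/sigma_f')^(1/b)
2Nf = (132/901)^(1/-0.083)
2Nf = 1.1220452e+10
Nf = 5.6102e+09


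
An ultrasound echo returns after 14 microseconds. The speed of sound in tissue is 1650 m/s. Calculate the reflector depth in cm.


depth = c * t / 2
t = 14 us = 1.4000e-05 s
depth = 1650 * 1.4000e-05 / 2
depth = 0.01155 m = 1.155 cm


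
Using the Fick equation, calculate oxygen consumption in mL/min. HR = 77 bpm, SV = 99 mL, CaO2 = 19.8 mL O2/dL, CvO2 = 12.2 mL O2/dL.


CO = HR*SV = 77*99/1000 = 7.623 L/min
a-v O2 diff = 19.8 - 12.2 = 7.6 mL/dL
VO2 = CO * (CaO2-CvO2) * 10 dL/L
VO2 = 7.623 * 7.6 * 10
VO2 = 579.3 mL/min


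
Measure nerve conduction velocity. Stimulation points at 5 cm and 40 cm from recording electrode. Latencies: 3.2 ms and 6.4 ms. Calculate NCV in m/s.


Distance = (40 - 5) / 100 = 0.35 m
dt = (6.4 - 3.2) / 1000 = 0.0032 s
NCV = dist / dt = 109.4 m/s


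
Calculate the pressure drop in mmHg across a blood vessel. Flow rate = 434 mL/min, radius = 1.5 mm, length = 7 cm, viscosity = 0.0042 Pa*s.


dP = 8*mu*L*Q / (pi*r^4)
Q = 434 mL/min = 7.23333e-06 m^3/s
dP = 1069.7 Pa = 1069.7 / 133.322 mmHg = 8.023 mmHg


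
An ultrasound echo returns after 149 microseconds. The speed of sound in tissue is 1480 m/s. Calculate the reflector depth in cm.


depth = c * t / 2
t = 149 us = 1.4900e-04 s
depth = 1480 * 1.4900e-04 / 2
depth = 0.11026 m = 11.026 cm


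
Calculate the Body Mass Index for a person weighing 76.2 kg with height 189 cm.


BMI = weight / height^2
height = 189 cm = 1.89 m
BMI = 76.2 / 1.89^2
BMI = 21.33 kg/m^2


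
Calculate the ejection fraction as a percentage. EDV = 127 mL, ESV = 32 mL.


SV = EDV - ESV = 127 - 32 = 95 mL
EF = SV/EDV * 100 = 95/127 * 100
EF = 74.8%


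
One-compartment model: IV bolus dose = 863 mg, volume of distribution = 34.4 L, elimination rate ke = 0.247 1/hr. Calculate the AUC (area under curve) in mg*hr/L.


C0 = Dose/Vd = 863/34.4 = 25.0872 mg/L
AUC = C0/ke = 25.0872/0.247
AUC = 101.6 mg*hr/L


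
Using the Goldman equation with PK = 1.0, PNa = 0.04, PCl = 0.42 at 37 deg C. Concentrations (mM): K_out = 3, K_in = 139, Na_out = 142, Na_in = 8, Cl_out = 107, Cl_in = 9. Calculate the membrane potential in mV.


Vm = (RT/F)*ln((PK*Ko + PNa*Nao + PCl*Cli)/(PK*Ki + PNa*Nai + PCl*Clo))
Numer = 12.46, Denom = 184.26
Vm = -71.99 mV


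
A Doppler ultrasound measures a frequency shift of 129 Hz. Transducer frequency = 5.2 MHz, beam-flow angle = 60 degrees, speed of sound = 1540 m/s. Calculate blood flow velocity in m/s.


v = fd * c / (2 * f0 * cos(theta))
v = 129 * 1540 / (2 * 5.2000e+06 * cos(60))
v = 0.0382 m/s


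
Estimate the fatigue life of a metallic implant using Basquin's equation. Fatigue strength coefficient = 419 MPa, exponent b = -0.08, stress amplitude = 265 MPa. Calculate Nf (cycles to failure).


sigma_a = sigma_f' * (2Nf)^b
2Nf = (sigma_a/sigma_f')^(1/b)
2Nf = (265/419)^(1/-0.08)
2Nf = 306.97419
Nf = 153.5


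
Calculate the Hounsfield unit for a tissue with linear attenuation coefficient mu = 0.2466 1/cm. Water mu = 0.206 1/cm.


HU = ((mu_tissue - mu_water) / mu_water) * 1000
HU = ((0.2466 - 0.206) / 0.206) * 1000
HU = 197.1


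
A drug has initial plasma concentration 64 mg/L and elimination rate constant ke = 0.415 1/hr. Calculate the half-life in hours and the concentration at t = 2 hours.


t_half = ln(2) / ke = 0.693147 / 0.415 = 1.67 hr
C(t) = C0 * exp(-ke*t) = 64 * exp(-0.415*2)
C(2) = 27.91 mg/L


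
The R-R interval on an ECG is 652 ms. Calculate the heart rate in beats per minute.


HR = 60 / RR_interval(s)
RR = 652 ms = 0.652 s
HR = 60 / 0.652 = 92.02 bpm


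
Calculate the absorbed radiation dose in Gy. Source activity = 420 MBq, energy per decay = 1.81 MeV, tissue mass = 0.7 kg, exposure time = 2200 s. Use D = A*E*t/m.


A = 420 MBq = 4.2000e+08 Bq
E = 1.81 MeV = 2.89962e-13 J
D = A*E*t/m = 4.2000e+08*2.89962e-13*2200/0.7
D = 0.3827 Gy


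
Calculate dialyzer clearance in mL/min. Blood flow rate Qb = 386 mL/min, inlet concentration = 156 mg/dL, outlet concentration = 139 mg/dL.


K = Qb * (Cb_in - Cb_out) / Cb_in
K = 386 * (156 - 139) / 156
K = 42.06 mL/min


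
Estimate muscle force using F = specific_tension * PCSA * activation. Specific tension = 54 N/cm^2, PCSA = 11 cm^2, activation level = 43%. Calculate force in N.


F = sigma * PCSA * activation
F = 54 * 11 * 0.43
F = 255.4 N


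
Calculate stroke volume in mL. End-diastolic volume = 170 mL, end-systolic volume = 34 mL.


SV = EDV - ESV
SV = 170 - 34
SV = 136 mL


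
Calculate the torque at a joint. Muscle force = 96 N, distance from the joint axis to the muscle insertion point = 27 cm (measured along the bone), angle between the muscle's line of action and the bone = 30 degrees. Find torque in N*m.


Torque = F * d * sin(theta)   (moment arm = d*sin(theta))
d = 27 cm = 0.27 m
Torque = 96 * 0.27 * sin(30)
Torque = 12.96 N*m


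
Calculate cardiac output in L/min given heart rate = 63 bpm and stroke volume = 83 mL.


CO = HR * SV
CO = 63 * 83 / 1000
CO = 5.229 L/min


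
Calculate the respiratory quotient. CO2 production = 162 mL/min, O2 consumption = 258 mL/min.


RQ = VCO2 / VO2
RQ = 162 / 258
RQ = 0.6279


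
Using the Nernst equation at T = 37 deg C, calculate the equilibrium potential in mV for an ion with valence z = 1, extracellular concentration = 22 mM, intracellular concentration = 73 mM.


E = (RT/(zF)) * ln(C_out/C_in)
T = 37 + 273.15 = 310.15 K
E = (8.314 * 310.15 / (1 * 96485)) * ln(22/73)
E = -32.05 mV


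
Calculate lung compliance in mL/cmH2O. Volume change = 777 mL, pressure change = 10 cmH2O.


C = dV / dP
C = 777 / 10
C = 77.7 mL/cmH2O


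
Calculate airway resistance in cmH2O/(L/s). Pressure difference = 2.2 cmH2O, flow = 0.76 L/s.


R = dP / flow
R = 2.2 / 0.76
R = 2.895 cmH2O/(L/s)


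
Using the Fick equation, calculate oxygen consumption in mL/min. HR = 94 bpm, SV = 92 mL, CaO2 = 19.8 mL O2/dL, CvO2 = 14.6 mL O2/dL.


CO = HR*SV = 94*92/1000 = 8.648 L/min
a-v O2 diff = 19.8 - 14.6 = 5.2 mL/dL
VO2 = CO * (CaO2-CvO2) * 10 dL/L
VO2 = 8.648 * 5.2 * 10
VO2 = 449.7 mL/min


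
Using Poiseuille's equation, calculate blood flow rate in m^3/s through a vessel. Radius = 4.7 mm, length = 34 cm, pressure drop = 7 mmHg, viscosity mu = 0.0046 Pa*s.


Q = pi*r^4*dP / (8*mu*L)
r = 0.0047 m, L = 0.34 m
dP = 7 mmHg = 933.254 Pa
Q = 1.1434e-04 m^3/s


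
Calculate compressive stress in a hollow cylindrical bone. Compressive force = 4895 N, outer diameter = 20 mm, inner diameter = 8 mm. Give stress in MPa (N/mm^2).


A = pi*(r_o^2 - r_i^2)
r_o = 10 mm, r_i = 4 mm
A = 263.894 mm^2
sigma = F/A = 4895 / 263.894
sigma = 18.55 MPa


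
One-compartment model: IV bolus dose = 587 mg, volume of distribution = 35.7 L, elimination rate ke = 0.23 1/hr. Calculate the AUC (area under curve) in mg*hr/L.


C0 = Dose/Vd = 587/35.7 = 16.4426 mg/L
AUC = C0/ke = 16.4426/0.23
AUC = 71.49 mg*hr/L


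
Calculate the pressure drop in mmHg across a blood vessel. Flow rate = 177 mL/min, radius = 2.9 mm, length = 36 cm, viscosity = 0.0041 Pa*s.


dP = 8*mu*L*Q / (pi*r^4)
Q = 177 mL/min = 2.95e-06 m^3/s
dP = 156.768 Pa = 156.768 / 133.322 mmHg = 1.176 mmHg
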